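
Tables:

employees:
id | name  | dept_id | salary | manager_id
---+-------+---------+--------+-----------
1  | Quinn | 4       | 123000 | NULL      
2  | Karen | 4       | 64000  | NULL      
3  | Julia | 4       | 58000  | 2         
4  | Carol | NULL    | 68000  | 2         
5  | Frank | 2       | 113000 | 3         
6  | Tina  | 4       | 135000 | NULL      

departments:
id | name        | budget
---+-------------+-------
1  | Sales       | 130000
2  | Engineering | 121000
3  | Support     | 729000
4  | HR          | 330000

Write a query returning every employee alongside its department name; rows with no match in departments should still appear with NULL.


LEFT JOIN keeps every row from employees (the left table); where dept_id has no match in departments, the department columns become NULL. Walk through each employee:
  - employee 1 (Quinn): dept_id=4 -> matches HR
  - employee 2 (Karen): dept_id=4 -> matches HR
  - employee 3 (Julia): dept_id=4 -> matches HR
  - employee 4 (Carol): dept_id=NULL, no match -> kept with NULL
  - employee 5 (Frank): dept_id=2 -> matches Engineering
  - employee 6 (Tina): dept_id=4 -> matches HR
All 6 rows appear; 1 has NULL department.

SQL:
SELECT a.name, b.name AS department
FROM employees a
LEFT JOIN departments b ON a.dept_id = b.id

Result:
name  | department 
------+------------
Quinn | HR         
Karen | HR         
Julia | HR         
Carol | NULL       
Frank | Engineering
Tina  | HR         


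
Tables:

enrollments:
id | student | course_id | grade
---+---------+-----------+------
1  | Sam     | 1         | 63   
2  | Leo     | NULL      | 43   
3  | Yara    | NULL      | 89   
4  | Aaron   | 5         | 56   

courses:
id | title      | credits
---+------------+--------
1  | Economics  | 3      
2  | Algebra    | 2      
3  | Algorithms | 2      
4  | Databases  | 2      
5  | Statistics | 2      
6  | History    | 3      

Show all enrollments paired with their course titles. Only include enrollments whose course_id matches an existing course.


INNER JOIN keeps only enrollments rows whose course_id matches an id in courses. Walk through each enrollment:
  - enrollment 1 (Sam): course_id=1 -> matches Economics
  - enrollment 2 (Leo): course_id=NULL, no match -> dropped
  - enrollment 3 (Yara): course_id=NULL, no match -> dropped
  - enrollment 4 (Aaron): course_id=5 -> matches Statistics
So 2 of 4 rows are dropped.

SQL:
SELECT a.student, b.title AS course
FROM enrollments a
INNER JOIN courses b ON a.course_id = b.id

Result:
student | course    
--------+-----------
Sam     | Economics 
Aaron   | Statistics


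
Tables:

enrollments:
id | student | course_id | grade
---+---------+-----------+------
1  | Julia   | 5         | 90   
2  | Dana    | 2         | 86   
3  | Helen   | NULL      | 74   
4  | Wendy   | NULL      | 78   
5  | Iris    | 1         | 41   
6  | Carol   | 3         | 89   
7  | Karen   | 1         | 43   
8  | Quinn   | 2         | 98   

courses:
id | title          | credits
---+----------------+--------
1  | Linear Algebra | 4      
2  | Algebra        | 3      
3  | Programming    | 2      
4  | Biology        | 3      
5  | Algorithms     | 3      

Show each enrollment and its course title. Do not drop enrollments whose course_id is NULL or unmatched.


LEFT JOIN keeps every row from enrollments (the left table); where course_id has no match in courses, the course columns become NULL. Walk through each enrollment:
  - enrollment 1 (Julia): course_id=5 -> matches Algorithms
  - enrollment 2 (Dana): course_id=2 -> matches Algebra
  - enrollment 3 (Helen): course_id=NULL, no match -> kept with NULL
  - enrollment 4 (Wendy): course_id=NULL, no match -> kept with NULL
  - enrollment 5 (Iris): course_id=1 -> matches Linear Algebra
  - enrollment 6 (Carol): course_id=3 -> matches Programming
  - enrollment 7 (Karen): course_id=1 -> matches Linear Algebra
  - enrollment 8 (Quinn): course_id=2 -> matches Algebra
All 8 rows appear; 2 have NULL course.

SQL:
SELECT a.student, b.title AS course
FROM enrollments a
LEFT JOIN courses b ON a.course_id = b.id

Result:
student | course        
--------+---------------
Julia   | Algorithms    
Dana    | Algebra       
Helen   | NULL          
Wendy   | NULL          
Iris    | Linear Algebra
Carol   | Programming   
Karen   | Linear Algebra
Quinn   | Algebra       


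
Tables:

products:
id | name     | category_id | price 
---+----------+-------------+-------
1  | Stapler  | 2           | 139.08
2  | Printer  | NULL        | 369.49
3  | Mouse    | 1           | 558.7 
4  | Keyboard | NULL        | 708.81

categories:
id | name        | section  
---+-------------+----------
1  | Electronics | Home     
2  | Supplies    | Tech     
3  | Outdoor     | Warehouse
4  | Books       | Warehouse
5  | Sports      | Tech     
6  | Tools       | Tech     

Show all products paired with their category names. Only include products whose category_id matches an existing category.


INNER JOIN keeps only products rows whose category_id matches an id in categories. Walk through each product:
  - product 1 (Stapler): category_id=2 -> matches Supplies
  - product 2 (Printer): category_id=NULL, no match -> dropped
  - product 3 (Mouse): category_id=1 -> matches Electronics
  - product 4 (Keyboard): category_id=NULL, no match -> dropped
So 2 of 4 rows are dropped.

SQL:
SELECT a.name, b.name AS category
FROM products a
INNER JOIN categories b ON a.category_id = b.id

Result:
name    | category   
--------+------------
Stapler | Supplies   
Mouse   | Electronics


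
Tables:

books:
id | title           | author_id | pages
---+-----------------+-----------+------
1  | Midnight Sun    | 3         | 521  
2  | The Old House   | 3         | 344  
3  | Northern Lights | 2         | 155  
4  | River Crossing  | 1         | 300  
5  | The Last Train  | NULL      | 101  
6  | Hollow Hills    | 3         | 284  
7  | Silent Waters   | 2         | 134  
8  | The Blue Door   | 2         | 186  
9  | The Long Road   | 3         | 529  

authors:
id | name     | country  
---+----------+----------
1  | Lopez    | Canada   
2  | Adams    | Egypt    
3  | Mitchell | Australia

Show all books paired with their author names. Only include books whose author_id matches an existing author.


INNER JOIN keeps only books rows whose author_id matches an id in authors. Walk through each book:
  - book 1 (Midnight Sun): author_id=3 -> matches Mitchell
  - book 2 (The Old House): author_id=3 -> matches Mitchell
  - book 3 (Northern Lights): author_id=2 -> matches Adams
  - book 4 (River Crossing): author_id=1 -> matches Lopez
  - book 5 (The Last Train): author_id=NULL, no match -> dropped
  - book 6 (Hollow Hills): author_id=3 -> matches Mitchell
  - book 7 (Silent Waters): author_id=2 -> matches Adams
  - book 8 (The Blue Door): author_id=2 -> matches Adams
  - book 9 (The Long Road): author_id=3 -> matches Mitchell
So 1 of 9 rows is dropped.

SQL:
SELECT a.title, b.name AS author
FROM books a
INNER JOIN authors b ON a.author_id = b.id

Result:
title           | author  
----------------+---------
Midnight Sun    | Mitchell
The Old House   | Mitchell
Northern Lights | Adams   
River Crossing  | Lopez   
Hollow Hills    | Mitchell
Silent Waters   | Adams   
The Blue Door   | Adams   
The Long Road   | Mitchell


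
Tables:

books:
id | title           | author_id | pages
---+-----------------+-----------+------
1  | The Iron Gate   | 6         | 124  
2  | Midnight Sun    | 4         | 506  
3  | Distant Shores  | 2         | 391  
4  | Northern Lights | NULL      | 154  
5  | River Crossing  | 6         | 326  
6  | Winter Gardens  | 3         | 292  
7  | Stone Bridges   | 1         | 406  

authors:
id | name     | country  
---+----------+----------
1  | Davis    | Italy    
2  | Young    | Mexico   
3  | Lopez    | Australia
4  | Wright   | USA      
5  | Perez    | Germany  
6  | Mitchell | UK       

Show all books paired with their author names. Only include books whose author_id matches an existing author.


INNER JOIN keeps only books rows whose author_id matches an id in authors. Walk through each book:
  - book 1 (The Iron Gate): author_id=6 -> matches Mitchell
  - book 2 (Midnight Sun): author_id=4 -> matches Wright
  - book 3 (Distant Shores): author_id=2 -> matches Young
  - book 4 (Northern Lights): author_id=NULL, no match -> dropped
  - book 5 (River Crossing): author_id=6 -> matches Mitchell
  - book 6 (Winter Gardens): author_id=3 -> matches Lopez
  - book 7 (Stone Bridges): author_id=1 -> matches Davis
So 1 of 7 rows is dropped.

SQL:
SELECT a.title, b.name AS author
FROM books a
INNER JOIN authors b ON a.author_id = b.id

Result:
title          | author  
---------------+---------
The Iron Gate  | Mitchell
Midnight Sun   | Wright  
Distant Shores | Young   
River Crossing | Mitchell
Winter Gardens | Lopez   
Stone Bridges  | Davis   


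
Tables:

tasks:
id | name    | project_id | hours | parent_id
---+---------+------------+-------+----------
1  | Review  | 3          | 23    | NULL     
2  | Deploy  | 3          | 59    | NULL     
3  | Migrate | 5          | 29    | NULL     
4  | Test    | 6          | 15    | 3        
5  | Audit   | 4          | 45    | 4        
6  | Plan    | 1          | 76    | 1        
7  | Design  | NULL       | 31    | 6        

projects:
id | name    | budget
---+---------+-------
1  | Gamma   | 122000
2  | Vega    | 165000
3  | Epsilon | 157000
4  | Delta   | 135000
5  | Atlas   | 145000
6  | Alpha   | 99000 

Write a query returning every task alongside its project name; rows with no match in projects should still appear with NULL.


LEFT JOIN keeps every row from tasks (the left table); where project_id has no match in projects, the project columns become NULL. Walk through each task:
  - task 1 (Review): project_id=3 -> matches Epsilon
  - task 2 (Deploy): project_id=3 -> matches Epsilon
  - task 3 (Migrate): project_id=5 -> matches Atlas
  - task 4 (Test): project_id=6 -> matches Alpha
  - task 5 (Audit): project_id=4 -> matches Delta
  - task 6 (Plan): project_id=1 -> matches Gamma
  - task 7 (Design): project_id=NULL, no match -> kept with NULL
All 7 rows appear; 1 has NULL project.

SQL:
SELECT a.name, b.name AS project
FROM tasks a
LEFT JOIN projects b ON a.project_id = b.id

Result:
name    | project
--------+--------
Review  | Epsilon
Deploy  | Epsilon
Migrate | Atlas  
Test    | Alpha  
Audit   | Delta  
Plan    | Gamma  
Design  | NULL   


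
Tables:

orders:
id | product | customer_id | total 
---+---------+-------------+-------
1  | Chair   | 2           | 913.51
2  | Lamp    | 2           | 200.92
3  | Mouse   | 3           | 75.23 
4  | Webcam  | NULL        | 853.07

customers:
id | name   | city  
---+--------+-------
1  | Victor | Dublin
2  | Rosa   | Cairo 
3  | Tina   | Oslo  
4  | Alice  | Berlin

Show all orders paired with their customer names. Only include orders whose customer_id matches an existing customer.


INNER JOIN keeps only orders rows whose customer_id matches an id in customers. Walk through each order:
  - order 1 (Chair): customer_id=2 -> matches Rosa
  - order 2 (Lamp): customer_id=2 -> matches Rosa
  - order 3 (Mouse): customer_id=3 -> matches Tina
  - order 4 (Webcam): customer_id=NULL, no match -> dropped
So 1 of 4 rows is dropped.

SQL:
SELECT a.product, b.name AS customer
FROM orders a
INNER JOIN customers b ON a.customer_id = b.id

Result:
product | customer
--------+---------
Chair   | Rosa    
Lamp    | Rosa    
Mouse   | Tina    


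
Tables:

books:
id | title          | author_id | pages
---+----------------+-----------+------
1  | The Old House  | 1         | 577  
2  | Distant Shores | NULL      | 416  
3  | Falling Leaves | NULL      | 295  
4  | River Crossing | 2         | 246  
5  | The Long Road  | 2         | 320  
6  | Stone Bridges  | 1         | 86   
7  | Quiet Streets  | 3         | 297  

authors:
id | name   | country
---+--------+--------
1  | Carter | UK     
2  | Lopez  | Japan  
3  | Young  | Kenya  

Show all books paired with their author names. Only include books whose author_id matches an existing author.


INNER JOIN keeps only books rows whose author_id matches an id in authors. Walk through each book:
  - book 1 (The Old House): author_id=1 -> matches Carter
  - book 2 (Distant Shores): author_id=NULL, no match -> dropped
  - book 3 (Falling Leaves): author_id=NULL, no match -> dropped
  - book 4 (River Crossing): author_id=2 -> matches Lopez
  - book 5 (The Long Road): author_id=2 -> matches Lopez
  - book 6 (Stone Bridges): author_id=1 -> matches Carter
  - book 7 (Quiet Streets): author_id=3 -> matches Young
So 2 of 7 rows are dropped.

SQL:
SELECT a.title, b.name AS author
FROM books a
INNER JOIN authors b ON a.author_id = b.id

Result:
title          | author
---------------+-------
The Old House  | Carter
River Crossing | Lopez 
The Long Road  | Lopez 
Stone Bridges  | Carter
Quiet Streets  | Young 


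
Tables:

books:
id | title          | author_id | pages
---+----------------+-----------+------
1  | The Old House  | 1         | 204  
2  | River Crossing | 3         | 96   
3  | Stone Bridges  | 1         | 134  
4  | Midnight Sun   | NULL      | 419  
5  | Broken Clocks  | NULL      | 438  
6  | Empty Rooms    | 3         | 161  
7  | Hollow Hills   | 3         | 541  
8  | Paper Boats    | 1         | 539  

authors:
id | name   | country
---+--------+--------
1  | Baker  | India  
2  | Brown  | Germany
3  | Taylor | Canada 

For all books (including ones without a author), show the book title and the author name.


LEFT JOIN keeps every row from books (the left table); where author_id has no match in authors, the author columns become NULL. Walk through each book:
  - book 1 (The Old House): author_id=1 -> matches Baker
  - book 2 (River Crossing): author_id=3 -> matches Taylor
  - book 3 (Stone Bridges): author_id=1 -> matches Baker
  - book 4 (Midnight Sun): author_id=NULL, no match -> kept with NULL
  - book 5 (Broken Clocks): author_id=NULL, no match -> kept with NULL
  - book 6 (Empty Rooms): author_id=3 -> matches Taylor
  - book 7 (Hollow Hills): author_id=3 -> matches Taylor
  - book 8 (Paper Boats): author_id=1 -> matches Baker
All 8 rows appear; 2 have NULL author.

SQL:
SELECT a.title, b.name AS author
FROM books a
LEFT JOIN authors b ON a.author_id = b.id

Result:
title          | author
---------------+-------
The Old House  | Baker 
River Crossing | Taylor
Stone Bridges  | Baker 
Midnight Sun   | NULL  
Broken Clocks  | NULL  
Empty Rooms    | Taylor
Hollow Hills   | Taylor
Paper Boats    | Baker 


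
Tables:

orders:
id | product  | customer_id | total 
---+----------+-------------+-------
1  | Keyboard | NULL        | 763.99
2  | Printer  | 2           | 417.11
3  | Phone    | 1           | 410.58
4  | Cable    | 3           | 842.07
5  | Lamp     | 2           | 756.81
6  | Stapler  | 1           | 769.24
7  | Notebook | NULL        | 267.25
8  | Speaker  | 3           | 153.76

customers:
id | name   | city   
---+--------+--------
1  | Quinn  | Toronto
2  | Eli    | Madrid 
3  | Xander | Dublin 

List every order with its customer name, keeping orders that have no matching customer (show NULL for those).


LEFT JOIN keeps every row from orders (the left table); where customer_id has no match in customers, the customer columns become NULL. Walk through each order:
  - order 1 (Keyboard): customer_id=NULL, no match -> kept with NULL
  - order 2 (Printer): customer_id=2 -> matches Eli
  - order 3 (Phone): customer_id=1 -> matches Quinn
  - order 4 (Cable): customer_id=3 -> matches Xander
  - order 5 (Lamp): customer_id=2 -> matches Eli
  - order 6 (Stapler): customer_id=1 -> matches Quinn
  - order 7 (Notebook): customer_id=NULL, no match -> kept with NULL
  - order 8 (Speaker): customer_id=3 -> matches Xander
All 8 rows appear; 2 have NULL customer.

SQL:
SELECT a.product, b.name AS customer
FROM orders a
LEFT JOIN customers b ON a.customer_id = b.id

Result:
product  | customer
---------+---------
Keyboard | NULL    
Printer  | Eli     
Phone    | Quinn   
Cable    | Xander  
Lamp     | Eli     
Stapler  | Quinn   
Notebook | NULL    
Speaker  | Xander  


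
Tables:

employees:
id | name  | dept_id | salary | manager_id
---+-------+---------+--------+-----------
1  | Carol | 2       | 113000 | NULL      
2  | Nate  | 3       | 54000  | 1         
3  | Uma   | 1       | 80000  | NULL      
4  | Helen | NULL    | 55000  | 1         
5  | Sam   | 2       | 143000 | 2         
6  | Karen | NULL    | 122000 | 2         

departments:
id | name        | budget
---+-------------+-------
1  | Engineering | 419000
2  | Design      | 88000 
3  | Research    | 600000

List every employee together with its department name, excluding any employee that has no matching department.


INNER JOIN keeps only employees rows whose dept_id matches an id in departments. Walk through each employee:
  - employee 1 (Carol): dept_id=2 -> matches Design
  - employee 2 (Nate): dept_id=3 -> matches Research
  - employee 3 (Uma): dept_id=1 -> matches Engineering
  - employee 4 (Helen): dept_id=NULL, no match -> dropped
  - employee 5 (Sam): dept_id=2 -> matches Design
  - employee 6 (Karen): dept_id=NULL, no match -> dropped
So 2 of 6 rows are dropped.

SQL:
SELECT a.name, b.name AS department
FROM employees a
INNER JOIN departments b ON a.dept_id = b.id

Result:
name  | department 
------+------------
Carol | Design     
Nate  | Research   
Uma   | Engineering
Sam   | Design     


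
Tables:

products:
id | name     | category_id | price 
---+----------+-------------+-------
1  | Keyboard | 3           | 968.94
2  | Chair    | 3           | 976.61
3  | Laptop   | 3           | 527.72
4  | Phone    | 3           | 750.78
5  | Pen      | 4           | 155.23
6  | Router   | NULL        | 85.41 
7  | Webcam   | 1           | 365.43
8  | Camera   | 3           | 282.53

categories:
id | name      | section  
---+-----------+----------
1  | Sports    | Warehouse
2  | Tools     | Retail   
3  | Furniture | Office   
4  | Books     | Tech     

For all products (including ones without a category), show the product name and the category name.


LEFT JOIN keeps every row from products (the left table); where category_id has no match in categories, the category columns become NULL. Walk through each product:
  - product 1 (Keyboard): category_id=3 -> matches Furniture
  - product 2 (Chair): category_id=3 -> matches Furniture
  - product 3 (Laptop): category_id=3 -> matches Furniture
  - product 4 (Phone): category_id=3 -> matches Furniture
  - product 5 (Pen): category_id=4 -> matches Books
  - product 6 (Router): category_id=NULL, no match -> kept with NULL
  - product 7 (Webcam): category_id=1 -> matches Sports
  - product 8 (Camera): category_id=3 -> matches Furniture
All 8 rows appear; 1 has NULL category.

SQL:
SELECT a.name, b.name AS category
FROM products a
LEFT JOIN categories b ON a.category_id = b.id

Result:
name     | category 
---------+----------
Keyboard | Furniture
Chair    | Furniture
Laptop   | Furniture
Phone    | Furniture
Pen      | Books    
Router   | NULL     
Webcam   | Sports   
Camera   | Furniture


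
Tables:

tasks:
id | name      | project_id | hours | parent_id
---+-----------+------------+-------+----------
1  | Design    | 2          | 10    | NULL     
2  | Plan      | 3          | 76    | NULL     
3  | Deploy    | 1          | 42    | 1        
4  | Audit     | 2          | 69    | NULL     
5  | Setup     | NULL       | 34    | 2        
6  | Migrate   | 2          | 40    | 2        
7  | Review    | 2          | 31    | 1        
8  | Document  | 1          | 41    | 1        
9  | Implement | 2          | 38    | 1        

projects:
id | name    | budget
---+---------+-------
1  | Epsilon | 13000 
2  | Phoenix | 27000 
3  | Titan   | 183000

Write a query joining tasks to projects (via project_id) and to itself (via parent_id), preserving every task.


Two LEFT JOINs from the same base table tasks: one to projects via project_id, one to tasks itself via parent_id. Both are LEFT so every task is preserved.
Match against projects:
  - task 1 (Design): project_id=2 -> matches Phoenix
  - task 2 (Plan): project_id=3 -> matches Titan
  - task 3 (Deploy): project_id=1 -> matches Epsilon
  - task 4 (Audit): project_id=2 -> matches Phoenix
  - task 5 (Setup): project_id=NULL, no match -> kept with NULL
  - task 6 (Migrate): project_id=2 -> matches Phoenix
  - task 7 (Review): project_id=2 -> matches Phoenix
  - task 8 (Document): project_id=1 -> matches Epsilon
  - task 9 (Implement): project_id=2 -> matches Phoenix
Match against tasks (self):
  - task 1 (Design): parent_id=NULL -> NULL
  - task 2 (Plan): parent_id=NULL -> NULL
  - task 3 (Deploy): parent_id=1 -> Design
  - task 4 (Audit): parent_id=NULL -> NULL
  - task 5 (Setup): parent_id=2 -> Plan
  - task 6 (Migrate): parent_id=2 -> Plan
  - task 7 (Review): parent_id=1 -> Design
  - task 8 (Document): parent_id=1 -> Design
  - task 9 (Implement): parent_id=1 -> Design

SQL:
SELECT a.name, b.name AS project, c.name AS parent
FROM tasks a
LEFT JOIN projects b ON a.project_id = b.id
LEFT JOIN tasks c ON a.parent_id = c.id

Result:
name      | project | parent
----------+---------+-------
Design    | Phoenix | NULL  
Plan      | Titan   | NULL  
Deploy    | Epsilon | Design
Audit     | Phoenix | NULL  
Setup     | NULL    | Plan  
Migrate   | Phoenix | Plan  
Review    | Phoenix | Design
Document  | Epsilon | Design
Implement | Phoenix | Design


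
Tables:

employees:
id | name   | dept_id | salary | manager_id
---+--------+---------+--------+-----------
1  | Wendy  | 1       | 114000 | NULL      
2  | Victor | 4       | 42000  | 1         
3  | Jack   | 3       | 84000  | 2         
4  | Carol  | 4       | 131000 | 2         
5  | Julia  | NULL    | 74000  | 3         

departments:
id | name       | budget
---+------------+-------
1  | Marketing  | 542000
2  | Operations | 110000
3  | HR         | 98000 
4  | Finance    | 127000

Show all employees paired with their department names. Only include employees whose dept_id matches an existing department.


INNER JOIN keeps only employees rows whose dept_id matches an id in departments. Walk through each employee:
  - employee 1 (Wendy): dept_id=1 -> matches Marketing
  - employee 2 (Victor): dept_id=4 -> matches Finance
  - employee 3 (Jack): dept_id=3 -> matches HR
  - employee 4 (Carol): dept_id=4 -> matches Finance
  - employee 5 (Julia): dept_id=NULL, no match -> dropped
So 1 of 5 rows is dropped.

SQL:
SELECT a.name, b.name AS department
FROM employees a
INNER JOIN departments b ON a.dept_id = b.id

Result:
name   | department
-------+-----------
Wendy  | Marketing 
Victor | Finance   
Jack   | HR        
Carol  | Finance   


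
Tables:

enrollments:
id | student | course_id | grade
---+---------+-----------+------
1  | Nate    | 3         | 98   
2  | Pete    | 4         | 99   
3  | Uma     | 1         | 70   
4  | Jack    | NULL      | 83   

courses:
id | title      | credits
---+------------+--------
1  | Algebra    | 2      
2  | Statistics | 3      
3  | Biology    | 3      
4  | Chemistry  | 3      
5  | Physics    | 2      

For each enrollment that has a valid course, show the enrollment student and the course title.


INNER JOIN keeps only enrollments rows whose course_id matches an id in courses. Walk through each enrollment:
  - enrollment 1 (Nate): course_id=3 -> matches Biology
  - enrollment 2 (Pete): course_id=4 -> matches Chemistry
  - enrollment 3 (Uma): course_id=1 -> matches Algebra
  - enrollment 4 (Jack): course_id=NULL, no match -> dropped
So 1 of 4 rows is dropped.

SQL:
SELECT a.student, b.title AS course
FROM enrollments a
INNER JOIN courses b ON a.course_id = b.id

Result:
student | course   
--------+----------
Nate    | Biology  
Pete    | Chemistry
Uma     | Algebra  


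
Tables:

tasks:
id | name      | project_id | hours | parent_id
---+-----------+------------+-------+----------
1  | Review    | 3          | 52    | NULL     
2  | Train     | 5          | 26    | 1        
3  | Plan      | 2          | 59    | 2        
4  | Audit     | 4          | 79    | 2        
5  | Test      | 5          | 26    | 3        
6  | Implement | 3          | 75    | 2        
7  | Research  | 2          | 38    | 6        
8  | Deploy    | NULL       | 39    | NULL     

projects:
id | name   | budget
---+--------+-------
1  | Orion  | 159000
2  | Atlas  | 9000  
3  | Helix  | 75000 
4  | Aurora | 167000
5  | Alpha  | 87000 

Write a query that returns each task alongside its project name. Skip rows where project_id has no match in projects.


INNER JOIN keeps only tasks rows whose project_id matches an id in projects. Walk through each task:
  - task 1 (Review): project_id=3 -> matches Helix
  - task 2 (Train): project_id=5 -> matches Alpha
  - task 3 (Plan): project_id=2 -> matches Atlas
  - task 4 (Audit): project_id=4 -> matches Aurora
  - task 5 (Test): project_id=5 -> matches Alpha
  - task 6 (Implement): project_id=3 -> matches Helix
  - task 7 (Research): project_id=2 -> matches Atlas
  - task 8 (Deploy): project_id=NULL, no match -> dropped
So 1 of 8 rows is dropped.

SQL:
SELECT a.name, b.name AS project
FROM tasks a
INNER JOIN projects b ON a.project_id = b.id

Result:
name      | project
----------+--------
Review    | Helix  
Train     | Alpha  
Plan      | Atlas  
Audit     | Aurora 
Test      | Alpha  
Implement | Helix  
Research  | Atlas  


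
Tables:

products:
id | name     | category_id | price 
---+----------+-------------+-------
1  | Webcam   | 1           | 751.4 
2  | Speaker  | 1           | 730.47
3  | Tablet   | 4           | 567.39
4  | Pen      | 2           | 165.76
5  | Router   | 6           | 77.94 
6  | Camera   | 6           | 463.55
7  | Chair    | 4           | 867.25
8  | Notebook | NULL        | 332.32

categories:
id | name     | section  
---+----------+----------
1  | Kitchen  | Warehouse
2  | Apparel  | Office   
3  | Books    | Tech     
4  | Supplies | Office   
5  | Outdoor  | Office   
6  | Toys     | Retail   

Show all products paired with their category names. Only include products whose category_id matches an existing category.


INNER JOIN keeps only products rows whose category_id matches an id in categories. Walk through each product:
  - product 1 (Webcam): category_id=1 -> matches Kitchen
  - product 2 (Speaker): category_id=1 -> matches Kitchen
  - product 3 (Tablet): category_id=4 -> matches Supplies
  - product 4 (Pen): category_id=2 -> matches Apparel
  - product 5 (Router): category_id=6 -> matches Toys
  - product 6 (Camera): category_id=6 -> matches Toys
  - product 7 (Chair): category_id=4 -> matches Supplies
  - product 8 (Notebook): category_id=NULL, no match -> dropped
So 1 of 8 rows is dropped.

SQL:
SELECT a.name, b.name AS category
FROM products a
INNER JOIN categories b ON a.category_id = b.id

Result:
name    | category
--------+---------
Webcam  | Kitchen 
Speaker | Kitchen 
Tablet  | Supplies
Pen     | Apparel 
Router  | Toys    
Camera  | Toys    
Chair   | Supplies


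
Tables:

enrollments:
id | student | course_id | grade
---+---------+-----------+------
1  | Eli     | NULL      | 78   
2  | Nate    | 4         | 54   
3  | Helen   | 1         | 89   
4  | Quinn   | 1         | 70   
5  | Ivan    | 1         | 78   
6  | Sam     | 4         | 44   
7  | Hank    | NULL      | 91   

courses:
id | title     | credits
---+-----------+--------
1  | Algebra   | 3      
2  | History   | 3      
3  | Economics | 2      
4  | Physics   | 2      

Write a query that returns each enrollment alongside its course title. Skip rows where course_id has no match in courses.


INNER JOIN keeps only enrollments rows whose course_id matches an id in courses. Walk through each enrollment:
  - enrollment 1 (Eli): course_id=NULL, no match -> dropped
  - enrollment 2 (Nate): course_id=4 -> matches Physics
  - enrollment 3 (Helen): course_id=1 -> matches Algebra
  - enrollment 4 (Quinn): course_id=1 -> matches Algebra
  - enrollment 5 (Ivan): course_id=1 -> matches Algebra
  - enrollment 6 (Sam): course_id=4 -> matches Physics
  - enrollment 7 (Hank): course_id=NULL, no match -> dropped
So 2 of 7 rows are dropped.

SQL:
SELECT a.student, b.title AS course
FROM enrollments a
INNER JOIN courses b ON a.course_id = b.id

Result:
student | course 
--------+--------
Nate    | Physics
Helen   | Algebra
Quinn   | Algebra
Ivan    | Algebra
Sam     | Physics


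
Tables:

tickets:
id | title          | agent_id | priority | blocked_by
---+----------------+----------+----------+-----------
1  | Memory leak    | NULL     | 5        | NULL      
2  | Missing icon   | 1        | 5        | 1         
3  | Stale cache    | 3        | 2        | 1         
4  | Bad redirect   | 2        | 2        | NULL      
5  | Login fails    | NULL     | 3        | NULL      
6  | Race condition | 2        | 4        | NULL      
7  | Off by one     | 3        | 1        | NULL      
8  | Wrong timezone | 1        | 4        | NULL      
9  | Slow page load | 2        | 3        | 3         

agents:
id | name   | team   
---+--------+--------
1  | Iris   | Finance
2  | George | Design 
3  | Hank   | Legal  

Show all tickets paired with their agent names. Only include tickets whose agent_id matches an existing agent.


INNER JOIN keeps only tickets rows whose agent_id matches an id in agents. Walk through each ticket:
  - ticket 1 (Memory leak): agent_id=NULL, no match -> dropped
  - ticket 2 (Missing icon): agent_id=1 -> matches Iris
  - ticket 3 (Stale cache): agent_id=3 -> matches Hank
  - ticket 4 (Bad redirect): agent_id=2 -> matches George
  - ticket 5 (Login fails): agent_id=NULL, no match -> dropped
  - ticket 6 (Race condition): agent_id=2 -> matches George
  - ticket 7 (Off by one): agent_id=3 -> matches Hank
  - ticket 8 (Wrong timezone): agent_id=1 -> matches Iris
  - ticket 9 (Slow page load): agent_id=2 -> matches George
So 2 of 9 rows are dropped.

SQL:
SELECT a.title, b.name AS agent
FROM tickets a
INNER JOIN agents b ON a.agent_id = b.id

Result:
title          | agent 
---------------+-------
Missing icon   | Iris  
Stale cache    | Hank  
Bad redirect   | George
Race condition | George
Off by one     | Hank  
Wrong timezone | Iris  
Slow page load | George


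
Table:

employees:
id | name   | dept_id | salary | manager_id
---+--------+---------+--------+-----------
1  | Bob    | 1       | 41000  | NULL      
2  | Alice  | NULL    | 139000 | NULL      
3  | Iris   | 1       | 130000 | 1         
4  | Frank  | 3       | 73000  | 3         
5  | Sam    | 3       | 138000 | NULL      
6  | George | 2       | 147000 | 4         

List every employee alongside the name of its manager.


This is a self-join: employees is joined to a second copy of itself, matching each row's manager_id to another row's id. Use LEFT JOIN so rows with manager_id=NULL are kept.
  - employee 1 (Bob): manager_id=NULL -> NULL
  - employee 2 (Alice): manager_id=NULL -> NULL
  - employee 3 (Iris): manager_id=1 -> Bob
  - employee 4 (Frank): manager_id=3 -> Iris
  - employee 5 (Sam): manager_id=NULL -> NULL
  - employee 6 (George): manager_id=4 -> Frank

SQL:
SELECT a.name AS item, b.name AS manager
FROM employees a
LEFT JOIN employees b ON a.manager_id = b.id

Result:
item   | manager
-------+--------
Bob    | NULL   
Alice  | NULL   
Iris   | Bob    
Frank  | Iris   
Sam    | NULL   
George | Frank  


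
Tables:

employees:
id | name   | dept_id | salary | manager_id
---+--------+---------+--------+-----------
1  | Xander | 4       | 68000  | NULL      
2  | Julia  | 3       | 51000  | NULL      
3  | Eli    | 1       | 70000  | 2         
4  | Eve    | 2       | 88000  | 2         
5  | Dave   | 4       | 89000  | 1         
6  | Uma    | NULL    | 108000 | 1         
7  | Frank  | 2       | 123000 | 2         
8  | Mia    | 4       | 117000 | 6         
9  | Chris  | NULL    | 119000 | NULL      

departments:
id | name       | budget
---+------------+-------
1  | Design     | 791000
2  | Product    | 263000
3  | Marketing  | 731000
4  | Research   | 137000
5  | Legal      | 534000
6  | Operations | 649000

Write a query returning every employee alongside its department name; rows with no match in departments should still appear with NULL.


LEFT JOIN keeps every row from employees (the left table); where dept_id has no match in departments, the department columns become NULL. Walk through each employee:
  - employee 1 (Xander): dept_id=4 -> matches Research
  - employee 2 (Julia): dept_id=3 -> matches Marketing
  - employee 3 (Eli): dept_id=1 -> matches Design
  - employee 4 (Eve): dept_id=2 -> matches Product
  - employee 5 (Dave): dept_id=4 -> matches Research
  - employee 6 (Uma): dept_id=NULL, no match -> kept with NULL
  - employee 7 (Frank): dept_id=2 -> matches Product
  - employee 8 (Mia): dept_id=4 -> matches Research
  - employee 9 (Chris): dept_id=NULL, no match -> kept with NULL
All 9 rows appear; 2 have NULL department.

SQL:
SELECT a.name, b.name AS department
FROM employees a
LEFT JOIN departments b ON a.dept_id = b.id

Result:
name   | department
-------+-----------
Xander | Research  
Julia  | Marketing 
Eli    | Design    
Eve    | Product   
Dave   | Research  
Uma    | NULL      
Frank  | Product   
Mia    | Research  
Chris  | NULL      


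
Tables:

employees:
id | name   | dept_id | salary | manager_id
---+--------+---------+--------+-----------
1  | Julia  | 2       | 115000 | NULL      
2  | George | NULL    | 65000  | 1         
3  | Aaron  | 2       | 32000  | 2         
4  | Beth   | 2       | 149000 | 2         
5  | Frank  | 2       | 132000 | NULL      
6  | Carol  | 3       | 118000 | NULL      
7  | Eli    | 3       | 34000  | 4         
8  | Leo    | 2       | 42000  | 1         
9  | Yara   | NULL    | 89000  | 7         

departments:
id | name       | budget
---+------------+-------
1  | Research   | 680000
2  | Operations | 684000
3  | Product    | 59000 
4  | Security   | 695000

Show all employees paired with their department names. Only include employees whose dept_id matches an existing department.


INNER JOIN keeps only employees rows whose dept_id matches an id in departments. Walk through each employee:
  - employee 1 (Julia): dept_id=2 -> matches Operations
  - employee 2 (George): dept_id=NULL, no match -> dropped
  - employee 3 (Aaron): dept_id=2 -> matches Operations
  - employee 4 (Beth): dept_id=2 -> matches Operations
  - employee 5 (Frank): dept_id=2 -> matches Operations
  - employee 6 (Carol): dept_id=3 -> matches Product
  - employee 7 (Eli): dept_id=3 -> matches Product
  - employee 8 (Leo): dept_id=2 -> matches Operations
  - employee 9 (Yara): dept_id=NULL, no match -> dropped
So 2 of 9 rows are dropped.

SQL:
SELECT a.name, b.name AS department
FROM employees a
INNER JOIN departments b ON a.dept_id = b.id

Result:
name  | department
------+-----------
Julia | Operations
Aaron | Operations
Beth  | Operations
Frank | Operations
Carol | Product   
Eli   | Product   
Leo   | Operations


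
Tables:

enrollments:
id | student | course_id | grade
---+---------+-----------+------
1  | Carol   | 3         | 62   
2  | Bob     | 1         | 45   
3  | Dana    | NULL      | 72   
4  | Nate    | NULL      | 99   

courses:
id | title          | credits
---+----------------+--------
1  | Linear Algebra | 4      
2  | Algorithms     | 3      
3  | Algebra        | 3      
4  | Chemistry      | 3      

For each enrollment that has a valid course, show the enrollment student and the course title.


INNER JOIN keeps only enrollments rows whose course_id matches an id in courses. Walk through each enrollment:
  - enrollment 1 (Carol): course_id=3 -> matches Algebra
  - enrollment 2 (Bob): course_id=1 -> matches Linear Algebra
  - enrollment 3 (Dana): course_id=NULL, no match -> dropped
  - enrollment 4 (Nate): course_id=NULL, no match -> dropped
So 2 of 4 rows are dropped.

SQL:
SELECT a.student, b.title AS course
FROM enrollments a
INNER JOIN courses b ON a.course_id = b.id

Result:
student | course        
--------+---------------
Carol   | Algebra       
Bob     | Linear Algebra


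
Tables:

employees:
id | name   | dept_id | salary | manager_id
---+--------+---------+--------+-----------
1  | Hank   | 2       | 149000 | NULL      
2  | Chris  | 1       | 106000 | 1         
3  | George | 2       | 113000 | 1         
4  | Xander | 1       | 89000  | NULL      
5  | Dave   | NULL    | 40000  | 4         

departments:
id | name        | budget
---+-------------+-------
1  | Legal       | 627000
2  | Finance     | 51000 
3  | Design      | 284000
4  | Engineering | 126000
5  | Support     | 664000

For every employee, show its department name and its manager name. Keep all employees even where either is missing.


Two LEFT JOINs from the same base table employees: one to departments via dept_id, one to employees itself via manager_id. Both are LEFT so every employee is preserved.
Match against departments:
  - employee 1 (Hank): dept_id=2 -> matches Finance
  - employee 2 (Chris): dept_id=1 -> matches Legal
  - employee 3 (George): dept_id=2 -> matches Finance
  - employee 4 (Xander): dept_id=1 -> matches Legal
  - employee 5 (Dave): dept_id=NULL, no match -> kept with NULL
Match against employees (self):
  - employee 1 (Hank): manager_id=NULL -> NULL
  - employee 2 (Chris): manager_id=1 -> Hank
  - employee 3 (George): manager_id=1 -> Hank
  - employee 4 (Xander): manager_id=NULL -> NULL
  - employee 5 (Dave): manager_id=4 -> Xander

SQL:
SELECT a.name, b.name AS department, c.name AS manager
FROM employees a
LEFT JOIN departments b ON a.dept_id = b.id
LEFT JOIN employees c ON a.manager_id = c.id

Result:
name   | department | manager
-------+------------+--------
Hank   | Finance    | NULL   
Chris  | Legal      | Hank   
George | Finance    | Hank   
Xander | Legal      | NULL   
Dave   | NULL       | Xander 


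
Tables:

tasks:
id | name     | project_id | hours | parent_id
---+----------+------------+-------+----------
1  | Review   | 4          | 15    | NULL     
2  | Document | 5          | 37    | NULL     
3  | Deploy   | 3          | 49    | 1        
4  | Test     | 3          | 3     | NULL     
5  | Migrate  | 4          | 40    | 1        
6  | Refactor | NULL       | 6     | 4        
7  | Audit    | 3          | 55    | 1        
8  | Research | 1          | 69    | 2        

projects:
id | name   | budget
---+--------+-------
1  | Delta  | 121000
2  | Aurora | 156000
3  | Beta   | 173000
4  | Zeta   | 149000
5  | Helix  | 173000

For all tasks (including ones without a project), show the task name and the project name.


LEFT JOIN keeps every row from tasks (the left table); where project_id has no match in projects, the project columns become NULL. Walk through each task:
  - task 1 (Review): project_id=4 -> matches Zeta
  - task 2 (Document): project_id=5 -> matches Helix
  - task 3 (Deploy): project_id=3 -> matches Beta
  - task 4 (Test): project_id=3 -> matches Beta
  - task 5 (Migrate): project_id=4 -> matches Zeta
  - task 6 (Refactor): project_id=NULL, no match -> kept with NULL
  - task 7 (Audit): project_id=3 -> matches Beta
  - task 8 (Research): project_id=1 -> matches Delta
All 8 rows appear; 1 has NULL project.

SQL:
SELECT a.name, b.name AS project
FROM tasks a
LEFT JOIN projects b ON a.project_id = b.id

Result:
name     | project
---------+--------
Review   | Zeta   
Document | Helix  
Deploy   | Beta   
Test     | Beta   
Migrate  | Zeta   
Refactor | NULL   
Audit    | Beta   
Research | Delta  


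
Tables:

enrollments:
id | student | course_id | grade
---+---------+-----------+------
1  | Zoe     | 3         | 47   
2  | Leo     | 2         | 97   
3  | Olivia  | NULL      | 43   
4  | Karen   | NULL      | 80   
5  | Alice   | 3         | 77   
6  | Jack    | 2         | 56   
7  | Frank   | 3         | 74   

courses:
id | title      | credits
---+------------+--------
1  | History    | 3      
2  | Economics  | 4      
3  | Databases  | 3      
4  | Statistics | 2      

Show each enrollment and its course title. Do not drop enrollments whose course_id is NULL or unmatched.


LEFT JOIN keeps every row from enrollments (the left table); where course_id has no match in courses, the course columns become NULL. Walk through each enrollment:
  - enrollment 1 (Zoe): course_id=3 -> matches Databases
  - enrollment 2 (Leo): course_id=2 -> matches Economics
  - enrollment 3 (Olivia): course_id=NULL, no match -> kept with NULL
  - enrollment 4 (Karen): course_id=NULL, no match -> kept with NULL
  - enrollment 5 (Alice): course_id=3 -> matches Databases
  - enrollment 6 (Jack): course_id=2 -> matches Economics
  - enrollment 7 (Frank): course_id=3 -> matches Databases
All 7 rows appear; 2 have NULL course.

SQL:
SELECT a.student, b.title AS course
FROM enrollments a
LEFT JOIN courses b ON a.course_id = b.id

Result:
student | course   
--------+----------
Zoe     | Databases
Leo     | Economics
Olivia  | NULL     
Karen   | NULL     
Alice   | Databases
Jack    | Economics
Frank   | Databases
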